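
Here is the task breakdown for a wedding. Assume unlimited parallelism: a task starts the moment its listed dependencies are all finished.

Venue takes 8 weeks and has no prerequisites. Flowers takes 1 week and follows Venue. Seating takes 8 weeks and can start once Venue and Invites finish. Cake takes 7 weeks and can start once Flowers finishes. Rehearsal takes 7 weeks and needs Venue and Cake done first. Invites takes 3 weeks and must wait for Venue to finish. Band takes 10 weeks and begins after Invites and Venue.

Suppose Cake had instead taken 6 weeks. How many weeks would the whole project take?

22

Actual critical path: Venue→Flowers→Cake→Rehearsal = 8+1+7+7 = 23 ⇒ 23 weeks.
Since Cake is critical, the -1 change carries straight to that chain (now 22 weeks).
That remains the longest chain; total 22 weeks.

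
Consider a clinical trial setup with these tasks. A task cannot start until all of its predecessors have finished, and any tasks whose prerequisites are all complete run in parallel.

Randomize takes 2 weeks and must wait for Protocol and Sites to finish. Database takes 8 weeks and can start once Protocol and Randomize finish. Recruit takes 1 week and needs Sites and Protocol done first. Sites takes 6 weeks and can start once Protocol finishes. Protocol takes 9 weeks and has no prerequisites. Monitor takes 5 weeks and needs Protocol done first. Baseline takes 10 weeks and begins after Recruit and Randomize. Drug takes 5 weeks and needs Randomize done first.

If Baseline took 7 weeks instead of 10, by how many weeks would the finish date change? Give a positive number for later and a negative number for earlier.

Baseline: Protocol→Sites→Randomize→Baseline = 9+6+2+10 = 27 → 27 weeks.
Since Baseline is critical, the -3 change carries straight to that chain (now 24 weeks).
The binding chain switches to Protocol→Sites→Randomize→Database = 9+6+2+8 = 25; finish 25 weeks.
Change in finish: 25 − 27 = -2 weeks.

-2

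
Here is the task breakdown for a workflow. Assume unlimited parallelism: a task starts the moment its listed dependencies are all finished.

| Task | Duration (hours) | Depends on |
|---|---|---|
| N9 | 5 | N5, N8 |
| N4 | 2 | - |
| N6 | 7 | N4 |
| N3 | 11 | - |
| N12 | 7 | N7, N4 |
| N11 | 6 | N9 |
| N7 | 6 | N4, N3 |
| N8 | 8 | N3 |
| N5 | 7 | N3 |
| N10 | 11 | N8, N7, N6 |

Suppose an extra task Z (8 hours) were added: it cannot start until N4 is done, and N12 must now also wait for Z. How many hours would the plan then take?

Originally the plan takes 30 hours.
With Z inserted, N12 now waits for max(N7, N4, Z).
New critical path: N3→N8→N9→N11 = 11+8+5+6 = 30 ⇒ 30 hours.

30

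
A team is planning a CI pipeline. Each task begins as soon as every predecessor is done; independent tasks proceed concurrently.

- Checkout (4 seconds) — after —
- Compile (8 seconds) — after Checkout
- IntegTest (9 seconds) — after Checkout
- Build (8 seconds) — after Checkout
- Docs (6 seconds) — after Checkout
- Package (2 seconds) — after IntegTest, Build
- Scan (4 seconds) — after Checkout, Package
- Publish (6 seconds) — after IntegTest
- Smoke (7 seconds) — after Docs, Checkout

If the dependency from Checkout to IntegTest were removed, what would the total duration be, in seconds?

18

With the dependency in place, Checkout→IntegTest→Package→Scan = 4+9+2+4 = 19 sets the finish at 19 seconds.
Without Checkout→IntegTest, IntegTest's earliest start moves from 4 to 0.
New critical path: Checkout→Build→Package→Scan = 4+8+2+4 = 18 ⇒ 18 seconds.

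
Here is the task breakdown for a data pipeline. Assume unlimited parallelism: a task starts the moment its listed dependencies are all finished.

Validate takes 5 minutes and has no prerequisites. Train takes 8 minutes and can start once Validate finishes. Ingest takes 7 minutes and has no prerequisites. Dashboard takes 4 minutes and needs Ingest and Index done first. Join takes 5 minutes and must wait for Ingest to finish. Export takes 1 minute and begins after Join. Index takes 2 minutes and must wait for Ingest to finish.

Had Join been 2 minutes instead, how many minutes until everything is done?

Baseline: Ingest→Join→Export = 7+5+1 = 13 → 13 minutes.
Since Join is critical, the -3 change carries straight to that chain (now 10 minutes).
Now Ingest→Index→Dashboard = 7+2+4 = 13 is longest, so the finish becomes 13 minutes.

13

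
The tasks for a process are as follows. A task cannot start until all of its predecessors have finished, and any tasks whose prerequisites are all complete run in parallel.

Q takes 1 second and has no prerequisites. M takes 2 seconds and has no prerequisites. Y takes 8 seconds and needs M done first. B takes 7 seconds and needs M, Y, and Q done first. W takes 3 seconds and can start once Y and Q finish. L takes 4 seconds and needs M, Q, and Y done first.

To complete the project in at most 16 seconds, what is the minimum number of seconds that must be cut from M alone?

Current finish: 17 seconds; target: 16.
M is on every critical path, so each second cut from M cuts the finish by one (this holds down to a finish of 16).
Need 17 − 16 = 1 second off M → M becomes 1 second, finish becomes 16.

1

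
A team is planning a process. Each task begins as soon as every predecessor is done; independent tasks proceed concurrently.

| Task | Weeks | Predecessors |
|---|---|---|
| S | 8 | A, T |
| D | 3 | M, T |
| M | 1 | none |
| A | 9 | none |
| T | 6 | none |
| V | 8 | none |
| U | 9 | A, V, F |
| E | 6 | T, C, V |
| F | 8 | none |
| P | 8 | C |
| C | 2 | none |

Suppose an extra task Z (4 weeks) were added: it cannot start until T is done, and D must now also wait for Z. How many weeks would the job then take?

18

Originally the job takes 18 weeks.
With Z inserted, D now waits for max(M, T, Z).
New critical path: A→U = 9+9 = 18 ⇒ 18 weeks.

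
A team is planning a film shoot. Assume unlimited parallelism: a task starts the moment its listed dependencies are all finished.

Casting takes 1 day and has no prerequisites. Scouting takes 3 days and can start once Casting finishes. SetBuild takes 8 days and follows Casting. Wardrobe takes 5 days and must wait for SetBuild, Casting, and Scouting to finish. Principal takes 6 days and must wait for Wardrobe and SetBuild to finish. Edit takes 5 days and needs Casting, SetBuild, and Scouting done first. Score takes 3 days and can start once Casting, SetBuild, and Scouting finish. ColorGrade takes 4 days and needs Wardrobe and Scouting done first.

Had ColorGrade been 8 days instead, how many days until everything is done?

22

Actual critical path: Casting→SetBuild→Wardrobe→Principal = 1+8+5+6 = 20 ⇒ 20 days.
The longest path through ColorGrade is only 18 days, so ColorGrade has float 2.
The binding chain switches to Casting→SetBuild→Wardrobe→ColorGrade = 1+8+5+8 = 22; finish 22 days.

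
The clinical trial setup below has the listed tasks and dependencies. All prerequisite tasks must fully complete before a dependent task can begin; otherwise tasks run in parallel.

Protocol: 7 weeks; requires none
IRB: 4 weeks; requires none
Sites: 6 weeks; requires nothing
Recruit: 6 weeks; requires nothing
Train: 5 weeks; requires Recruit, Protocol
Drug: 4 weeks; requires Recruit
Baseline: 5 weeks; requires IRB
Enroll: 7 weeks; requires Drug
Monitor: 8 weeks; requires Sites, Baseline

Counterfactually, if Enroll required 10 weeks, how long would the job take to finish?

As given, the longest chain is Recruit→Drug→Enroll = 6+4+7 = 17, so the finish is 17 weeks.
Since Enroll is critical, the +3 change carries straight to that chain (now 20 weeks).
The critical path is still Recruit→Drug→Enroll; finish is now 20 weeks.

20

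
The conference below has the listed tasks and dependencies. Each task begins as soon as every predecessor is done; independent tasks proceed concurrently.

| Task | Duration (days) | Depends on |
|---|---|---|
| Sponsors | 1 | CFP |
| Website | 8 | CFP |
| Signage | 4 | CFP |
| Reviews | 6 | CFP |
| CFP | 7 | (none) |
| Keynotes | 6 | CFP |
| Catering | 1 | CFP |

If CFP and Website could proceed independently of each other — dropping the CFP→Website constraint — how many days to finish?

13

Original critical path: CFP→Website = 7+8 = 15 ⇒ 15 days.
Without CFP→Website, Website's earliest start moves from 7 to 0.
After: CFP→Reviews = 7+6 = 13 → 13 days.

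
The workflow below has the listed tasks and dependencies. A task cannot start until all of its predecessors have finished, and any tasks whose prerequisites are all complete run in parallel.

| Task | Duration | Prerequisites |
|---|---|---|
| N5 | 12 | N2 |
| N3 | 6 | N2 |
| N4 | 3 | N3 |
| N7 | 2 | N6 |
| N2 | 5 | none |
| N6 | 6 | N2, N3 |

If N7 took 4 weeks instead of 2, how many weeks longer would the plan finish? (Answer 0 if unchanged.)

2

Actual critical path: N2→N3→N6→N7 = 5+6+6+2 = 19 ⇒ 19 weeks.
Since N7 is critical, the +2 change carries straight to that chain (now 21 weeks).
That remains the longest chain; total 21 weeks.
Change in finish: 21 − 19 = +2 weeks.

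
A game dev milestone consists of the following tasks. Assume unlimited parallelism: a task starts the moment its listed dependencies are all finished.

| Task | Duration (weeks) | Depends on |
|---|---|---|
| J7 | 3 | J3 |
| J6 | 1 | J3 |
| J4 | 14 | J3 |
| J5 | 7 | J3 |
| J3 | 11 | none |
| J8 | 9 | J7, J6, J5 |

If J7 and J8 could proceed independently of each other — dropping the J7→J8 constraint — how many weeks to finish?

With the dependency in place, J3→J5→J8 = 11+7+9 = 27 sets the finish at 27 weeks.
Dropping J7→J8 doesn't change J8's earliest start (18); another predecessor still binds.
The longest chain is now J3→J5→J8 = 11+7+9 = 27, so the game dev milestone takes 27 weeks.

27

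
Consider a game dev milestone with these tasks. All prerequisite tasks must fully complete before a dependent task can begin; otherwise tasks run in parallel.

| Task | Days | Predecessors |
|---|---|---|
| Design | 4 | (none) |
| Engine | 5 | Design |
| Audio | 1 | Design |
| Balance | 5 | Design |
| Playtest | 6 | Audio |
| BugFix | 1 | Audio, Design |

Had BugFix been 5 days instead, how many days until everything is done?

11

Baseline: Design→Audio→Playtest = 4+1+6 = 11 → 11 days.
BugFix has 5 days of float (longest path through it is 6).
No other chain overtakes it, so the finish is 11 days.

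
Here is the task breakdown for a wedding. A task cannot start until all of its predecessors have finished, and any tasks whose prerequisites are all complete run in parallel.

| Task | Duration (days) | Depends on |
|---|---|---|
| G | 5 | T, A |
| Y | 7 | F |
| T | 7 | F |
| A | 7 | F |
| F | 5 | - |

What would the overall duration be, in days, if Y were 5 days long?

Baseline: F→T→G = 5+7+5 = 17 → 17 days.
The longest path through Y is only 12 days, so Y has float 5.
That remains the longest chain; total 17 days.

17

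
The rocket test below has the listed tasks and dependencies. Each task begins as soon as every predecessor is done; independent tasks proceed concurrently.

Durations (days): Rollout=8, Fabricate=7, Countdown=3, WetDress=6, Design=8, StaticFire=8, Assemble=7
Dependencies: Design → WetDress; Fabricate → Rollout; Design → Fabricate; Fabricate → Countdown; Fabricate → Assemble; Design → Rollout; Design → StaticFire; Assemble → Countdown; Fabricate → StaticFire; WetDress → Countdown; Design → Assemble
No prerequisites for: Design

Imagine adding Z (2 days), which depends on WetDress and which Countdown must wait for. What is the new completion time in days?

25

Originally the schedule takes 25 days.
With Z inserted, Countdown now waits for max(WetDress, Assemble, Fabricate, Z).
New critical path: Design→Fabricate→Assemble→Countdown = 8+7+7+3 = 25 ⇒ 25 days.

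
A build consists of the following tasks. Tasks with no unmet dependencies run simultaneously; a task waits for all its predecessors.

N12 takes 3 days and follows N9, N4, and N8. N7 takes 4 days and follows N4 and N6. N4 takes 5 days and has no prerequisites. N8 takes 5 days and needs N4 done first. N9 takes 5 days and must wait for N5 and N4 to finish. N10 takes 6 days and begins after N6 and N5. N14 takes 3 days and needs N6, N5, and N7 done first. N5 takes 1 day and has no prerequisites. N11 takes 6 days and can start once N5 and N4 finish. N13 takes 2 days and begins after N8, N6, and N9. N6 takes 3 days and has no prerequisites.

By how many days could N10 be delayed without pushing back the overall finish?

4

N4→N8→N12 = 5+5+3 = 13 sets the makespan at 13 days.
N10 finishes as early as 9 and must finish by 13.
Float = 13 − 9 = 4.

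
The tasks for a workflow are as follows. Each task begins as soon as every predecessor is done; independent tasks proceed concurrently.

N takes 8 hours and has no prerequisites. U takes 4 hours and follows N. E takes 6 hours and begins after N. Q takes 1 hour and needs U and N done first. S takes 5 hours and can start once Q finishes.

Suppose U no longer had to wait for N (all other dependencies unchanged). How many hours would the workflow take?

Original critical path: N→U→Q→S = 8+4+1+5 = 18 ⇒ 18 hours.
Without N→U, U's earliest start moves from 8 to 0.
After: N→E = 8+6 = 14 → 14 hours.

14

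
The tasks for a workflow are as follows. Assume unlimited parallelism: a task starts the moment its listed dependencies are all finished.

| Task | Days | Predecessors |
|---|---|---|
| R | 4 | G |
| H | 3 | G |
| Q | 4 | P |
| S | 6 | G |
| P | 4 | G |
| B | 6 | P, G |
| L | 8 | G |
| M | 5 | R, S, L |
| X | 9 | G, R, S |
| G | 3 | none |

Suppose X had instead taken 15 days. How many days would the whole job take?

24

Baseline: G→S→X = 3+6+9 = 18 → 18 days.
X is on the critical path; changing it to 15 makes that path 24 days.
That remains the longest chain; total 24 days.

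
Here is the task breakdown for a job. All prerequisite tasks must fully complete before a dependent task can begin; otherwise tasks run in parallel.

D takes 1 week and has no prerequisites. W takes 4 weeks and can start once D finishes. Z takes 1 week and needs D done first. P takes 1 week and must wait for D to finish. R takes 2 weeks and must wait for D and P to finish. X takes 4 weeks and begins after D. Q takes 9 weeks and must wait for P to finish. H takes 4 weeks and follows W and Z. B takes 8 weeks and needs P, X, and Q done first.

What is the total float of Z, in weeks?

Critical path: D→P→Q→B = 1+1+9+8 = 19, so the finish is 19 weeks.
The longest chain containing Z totals 6 weeks.
Float = 19 − 6 = 13.

13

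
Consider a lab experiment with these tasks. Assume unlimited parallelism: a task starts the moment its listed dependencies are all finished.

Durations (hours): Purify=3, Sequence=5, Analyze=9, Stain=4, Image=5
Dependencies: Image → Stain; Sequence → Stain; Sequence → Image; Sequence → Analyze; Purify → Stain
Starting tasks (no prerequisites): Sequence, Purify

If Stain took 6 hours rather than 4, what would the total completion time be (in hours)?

16

Baseline: Sequence→Image→Stain = 5+5+4 = 14 → 14 hours.
Stain lies on that path, so at 6 hours the path becomes 16 hours.
No other chain overtakes it, so the finish is 16 hours.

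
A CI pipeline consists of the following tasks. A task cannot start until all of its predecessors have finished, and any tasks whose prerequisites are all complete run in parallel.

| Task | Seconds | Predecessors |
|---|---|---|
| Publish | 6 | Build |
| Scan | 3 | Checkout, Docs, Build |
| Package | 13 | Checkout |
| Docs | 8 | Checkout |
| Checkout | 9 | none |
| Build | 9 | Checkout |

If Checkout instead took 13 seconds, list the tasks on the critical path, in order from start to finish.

Actual critical path: Checkout→Build→Publish = 9+9+6 = 24 ⇒ 24 seconds.
Checkout is on the critical path; changing it to 13 makes that path 28 seconds.
The critical path is still Checkout→Build→Publish; finish is now 28 seconds.

Checkout, Build, Publish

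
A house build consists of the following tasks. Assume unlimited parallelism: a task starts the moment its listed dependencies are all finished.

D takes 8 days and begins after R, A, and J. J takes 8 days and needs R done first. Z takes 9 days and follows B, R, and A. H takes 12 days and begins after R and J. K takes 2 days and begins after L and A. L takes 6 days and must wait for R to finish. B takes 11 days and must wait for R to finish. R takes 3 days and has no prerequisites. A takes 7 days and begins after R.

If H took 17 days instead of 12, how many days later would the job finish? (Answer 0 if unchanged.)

5

Critical path before the change: R→J→H = 3+8+12 = 23 giving 23 days.
Since H is critical, the +5 change carries straight to that chain (now 28 days).
The critical path is still R→J→H; finish is now 28 days.
Change in finish: 28 − 23 = +5 days.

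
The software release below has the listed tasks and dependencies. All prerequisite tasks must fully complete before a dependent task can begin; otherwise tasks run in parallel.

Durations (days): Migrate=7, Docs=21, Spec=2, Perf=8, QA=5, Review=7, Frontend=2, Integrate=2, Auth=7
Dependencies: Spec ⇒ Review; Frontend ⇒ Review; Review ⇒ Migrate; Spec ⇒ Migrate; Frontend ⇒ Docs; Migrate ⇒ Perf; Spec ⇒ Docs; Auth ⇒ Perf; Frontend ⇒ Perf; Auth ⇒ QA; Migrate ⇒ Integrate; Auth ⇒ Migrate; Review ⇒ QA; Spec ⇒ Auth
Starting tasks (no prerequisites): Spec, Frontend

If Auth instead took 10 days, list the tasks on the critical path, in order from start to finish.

Baseline: Spec→Auth→Migrate→Perf = 2+7+7+8 = 24 → 24 days.
Since Auth is critical, the +3 change carries straight to that chain (now 27 days).
That remains the longest chain; total 27 days.

Spec, Auth, Migrate, Perf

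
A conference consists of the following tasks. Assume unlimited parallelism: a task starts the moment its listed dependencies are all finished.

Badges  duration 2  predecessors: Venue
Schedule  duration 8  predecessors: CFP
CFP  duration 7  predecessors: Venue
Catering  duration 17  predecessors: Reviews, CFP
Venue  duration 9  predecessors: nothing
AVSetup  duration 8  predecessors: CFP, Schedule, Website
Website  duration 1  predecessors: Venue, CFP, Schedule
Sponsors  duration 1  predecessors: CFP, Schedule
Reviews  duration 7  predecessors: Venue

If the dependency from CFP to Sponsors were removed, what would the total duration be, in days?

Original critical path: Venue→CFP→Schedule→Website→AVSetup = 9+7+8+1+8 = 33 ⇒ 33 days.
Dropping CFP→Sponsors doesn't change Sponsors's earliest start (24); another predecessor still binds.
New critical path: Venue→CFP→Schedule→Website→AVSetup = 9+7+8+1+8 = 33 ⇒ 33 days.

33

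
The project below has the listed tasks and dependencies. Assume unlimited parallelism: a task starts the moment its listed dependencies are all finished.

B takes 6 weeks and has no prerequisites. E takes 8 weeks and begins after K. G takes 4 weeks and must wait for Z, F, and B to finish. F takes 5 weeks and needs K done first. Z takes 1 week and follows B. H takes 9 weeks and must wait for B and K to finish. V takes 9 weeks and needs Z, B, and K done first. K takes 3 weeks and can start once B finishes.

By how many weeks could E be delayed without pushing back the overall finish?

1

The longest chain is B→K→V = 6+3+9 = 18; overall finish 18 weeks.
The longest chain containing E totals 17 weeks.
Slack of E = 10 − 9 = 1 week.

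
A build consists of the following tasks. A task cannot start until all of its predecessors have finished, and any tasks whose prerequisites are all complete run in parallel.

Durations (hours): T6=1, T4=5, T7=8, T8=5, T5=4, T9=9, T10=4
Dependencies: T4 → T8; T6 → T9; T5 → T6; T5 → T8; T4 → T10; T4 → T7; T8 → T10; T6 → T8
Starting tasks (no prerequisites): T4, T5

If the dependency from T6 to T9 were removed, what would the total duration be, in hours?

Original critical path: T4→T8→T10 = 5+5+4 = 14 ⇒ 14 hours.
Without T6→T9, T9's earliest start moves from 5 to 0.
The longest chain is now T4→T8→T10 = 5+5+4 = 14, so the plan takes 14 hours.

14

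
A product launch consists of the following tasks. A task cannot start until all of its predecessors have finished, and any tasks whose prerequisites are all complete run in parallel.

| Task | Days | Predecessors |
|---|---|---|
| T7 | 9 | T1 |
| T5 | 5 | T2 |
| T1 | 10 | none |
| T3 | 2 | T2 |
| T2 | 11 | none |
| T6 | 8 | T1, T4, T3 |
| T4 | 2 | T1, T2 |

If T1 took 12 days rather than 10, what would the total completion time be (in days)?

22

As given, the longest chain is T2→T3→T6 = 11+2+8 = 21, so the finish is 21 days.
The longest path through T1 is only 20 days, so T1 has float 1.
The binding chain switches to T1→T4→T6 = 12+2+8 = 22; finish 22 days.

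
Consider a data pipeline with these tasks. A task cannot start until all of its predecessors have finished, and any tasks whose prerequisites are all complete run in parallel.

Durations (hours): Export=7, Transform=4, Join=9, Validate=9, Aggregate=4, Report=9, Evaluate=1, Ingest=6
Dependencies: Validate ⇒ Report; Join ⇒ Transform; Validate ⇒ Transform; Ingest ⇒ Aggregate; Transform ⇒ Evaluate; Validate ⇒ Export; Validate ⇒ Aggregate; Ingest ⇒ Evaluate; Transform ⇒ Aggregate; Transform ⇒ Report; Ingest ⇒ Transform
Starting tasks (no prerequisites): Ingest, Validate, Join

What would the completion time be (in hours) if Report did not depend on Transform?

18

Before: longest chain Validate→Transform→Report = 9+4+9 = 22, finish 22.
Without Transform→Report, Report's earliest start moves from 13 to 9.
The longest chain is now Validate→Report = 9+9 = 18, so the project takes 18 hours.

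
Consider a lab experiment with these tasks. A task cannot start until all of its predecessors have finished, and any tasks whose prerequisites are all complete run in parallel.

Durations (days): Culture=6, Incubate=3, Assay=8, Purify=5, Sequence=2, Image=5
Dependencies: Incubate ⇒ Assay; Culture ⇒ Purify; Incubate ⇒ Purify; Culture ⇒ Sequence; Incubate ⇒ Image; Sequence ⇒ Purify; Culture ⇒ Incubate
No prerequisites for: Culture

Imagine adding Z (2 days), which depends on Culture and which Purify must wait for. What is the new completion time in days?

17

Originally the lab experiment takes 17 days.
With Z inserted, Purify now waits for max(Sequence, Incubate, Culture, Z).
New critical path: Culture→Incubate→Assay = 6+3+8 = 17 ⇒ 17 days.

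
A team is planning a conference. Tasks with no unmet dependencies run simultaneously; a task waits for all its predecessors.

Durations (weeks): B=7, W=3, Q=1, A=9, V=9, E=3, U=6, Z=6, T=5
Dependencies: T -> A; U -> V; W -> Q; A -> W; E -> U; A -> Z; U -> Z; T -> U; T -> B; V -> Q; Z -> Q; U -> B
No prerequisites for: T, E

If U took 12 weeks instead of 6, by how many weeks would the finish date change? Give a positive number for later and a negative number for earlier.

6

As given, the longest chain is T→U→V→Q = 5+6+9+1 = 21, so the finish is 21 weeks.
Since U is critical, the +6 change carries straight to that chain (now 27 weeks).
The critical path is still T→U→V→Q; finish is now 27 weeks.
Change in finish: 27 − 21 = +6 weeks.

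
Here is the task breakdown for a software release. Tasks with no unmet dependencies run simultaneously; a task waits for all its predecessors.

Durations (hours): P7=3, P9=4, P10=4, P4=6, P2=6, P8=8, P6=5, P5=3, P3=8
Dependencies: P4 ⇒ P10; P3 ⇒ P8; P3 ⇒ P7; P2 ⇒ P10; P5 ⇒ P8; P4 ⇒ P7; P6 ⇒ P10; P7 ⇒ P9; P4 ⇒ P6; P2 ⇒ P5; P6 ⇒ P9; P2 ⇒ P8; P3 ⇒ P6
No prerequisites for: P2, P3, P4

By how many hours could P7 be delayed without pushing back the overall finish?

Critical path: P2→P5→P8 = 6+3+8 = 17, so the finish is 17 hours.
Longest path through P7: 15 hours (earliest finish 11, latest finish 13).
Float = 17 − 15 = 2.

2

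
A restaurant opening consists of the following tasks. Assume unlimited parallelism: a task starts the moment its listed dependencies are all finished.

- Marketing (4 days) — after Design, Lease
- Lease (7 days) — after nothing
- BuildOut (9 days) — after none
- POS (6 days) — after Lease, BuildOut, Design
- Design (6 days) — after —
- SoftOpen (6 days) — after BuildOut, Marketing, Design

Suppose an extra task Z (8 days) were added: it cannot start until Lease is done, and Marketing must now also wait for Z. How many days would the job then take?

25

Originally the job takes 17 days.
With Z inserted, Marketing now waits for max(Design, Lease, Z).
New critical path: Lease→Z→Marketing→SoftOpen = 7+8+4+6 = 25 ⇒ 25 days.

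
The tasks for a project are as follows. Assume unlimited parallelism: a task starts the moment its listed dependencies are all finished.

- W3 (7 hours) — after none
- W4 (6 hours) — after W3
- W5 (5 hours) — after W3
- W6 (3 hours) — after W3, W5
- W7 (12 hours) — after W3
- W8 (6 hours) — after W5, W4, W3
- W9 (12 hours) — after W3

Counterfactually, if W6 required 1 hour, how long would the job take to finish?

The binding path is W3→W4→W8 = 7+6+6 = 19; finish at 19 hours.
W6 is off the critical path — its longest chain is 15 hours, giving 4 of slack.
The critical path is still W3→W4→W8; finish is now 19 hours.

19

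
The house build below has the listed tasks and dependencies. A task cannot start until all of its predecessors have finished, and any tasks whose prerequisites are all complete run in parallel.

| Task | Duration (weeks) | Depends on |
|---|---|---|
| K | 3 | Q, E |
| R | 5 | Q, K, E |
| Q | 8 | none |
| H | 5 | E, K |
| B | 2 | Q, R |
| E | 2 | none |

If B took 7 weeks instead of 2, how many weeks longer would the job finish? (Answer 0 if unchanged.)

5

Critical path before the change: Q→K→R→B = 8+3+5+2 = 18 giving 18 weeks.
Since B is critical, the +5 change carries straight to that chain (now 23 weeks).
That remains the longest chain; total 23 weeks.
Change in finish: 23 − 18 = +5 weeks.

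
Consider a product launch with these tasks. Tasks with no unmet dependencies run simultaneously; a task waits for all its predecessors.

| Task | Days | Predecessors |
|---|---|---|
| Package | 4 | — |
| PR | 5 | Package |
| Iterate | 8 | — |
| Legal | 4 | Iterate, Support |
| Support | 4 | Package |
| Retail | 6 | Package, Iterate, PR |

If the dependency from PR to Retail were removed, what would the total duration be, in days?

14

With the dependency in place, Package→PR→Retail = 4+5+6 = 15 sets the finish at 15 days.
Without PR→Retail, Retail's earliest start moves from 9 to 8.
The longest chain is now Iterate→Retail = 8+6 = 14, so the plan takes 14 days.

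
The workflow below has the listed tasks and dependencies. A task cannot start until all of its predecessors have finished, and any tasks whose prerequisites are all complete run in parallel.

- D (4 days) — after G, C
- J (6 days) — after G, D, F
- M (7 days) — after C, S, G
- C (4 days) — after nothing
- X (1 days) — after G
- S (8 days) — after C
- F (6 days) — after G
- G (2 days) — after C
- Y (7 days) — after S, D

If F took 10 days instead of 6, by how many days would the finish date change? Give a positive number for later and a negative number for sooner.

Actual critical path: C→S→M = 4+8+7 = 19 ⇒ 19 days.
F has 1 day of float (longest path through it is 18).
New critical path: C→G→F→J = 4+2+10+6 = 22 ⇒ 22 days.
Change in finish: 22 − 19 = +3 days.

3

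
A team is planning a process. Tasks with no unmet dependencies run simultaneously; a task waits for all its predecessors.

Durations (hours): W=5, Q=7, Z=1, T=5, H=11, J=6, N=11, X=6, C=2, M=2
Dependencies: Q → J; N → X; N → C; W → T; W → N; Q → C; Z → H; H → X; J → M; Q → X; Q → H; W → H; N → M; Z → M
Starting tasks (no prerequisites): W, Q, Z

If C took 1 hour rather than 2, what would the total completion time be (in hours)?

Actual critical path: Q→H→X = 7+11+6 = 24 ⇒ 24 hours.
The longest path through C is only 18 hours, so C has float 6.
That remains the longest chain; total 24 hours.

24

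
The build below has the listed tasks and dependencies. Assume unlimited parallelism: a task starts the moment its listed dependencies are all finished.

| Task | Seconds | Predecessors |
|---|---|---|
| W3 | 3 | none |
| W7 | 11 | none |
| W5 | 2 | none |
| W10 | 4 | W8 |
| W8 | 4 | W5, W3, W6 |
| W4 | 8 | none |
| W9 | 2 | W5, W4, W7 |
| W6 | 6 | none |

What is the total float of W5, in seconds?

4

Critical path: W6→W8→W10 = 6+4+4 = 14, so the finish is 14 seconds.
The longest chain containing W5 totals 10 seconds.
Float = 14 − 10 = 4.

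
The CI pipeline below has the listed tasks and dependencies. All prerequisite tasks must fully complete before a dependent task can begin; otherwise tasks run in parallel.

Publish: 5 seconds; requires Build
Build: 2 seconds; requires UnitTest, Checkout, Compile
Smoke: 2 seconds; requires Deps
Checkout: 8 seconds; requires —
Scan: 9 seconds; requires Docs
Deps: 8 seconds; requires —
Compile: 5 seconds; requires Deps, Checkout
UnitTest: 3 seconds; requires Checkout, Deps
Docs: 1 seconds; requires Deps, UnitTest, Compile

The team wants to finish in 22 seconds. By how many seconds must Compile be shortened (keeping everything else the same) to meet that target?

Current finish: 23 seconds; target: 22.
Compile is on every critical path, so each second cut from Compile cuts the finish by one (this holds down to a finish of 21).
Need 23 − 22 = 1 second off Compile → Compile becomes 4 seconds, finish becomes 22.

1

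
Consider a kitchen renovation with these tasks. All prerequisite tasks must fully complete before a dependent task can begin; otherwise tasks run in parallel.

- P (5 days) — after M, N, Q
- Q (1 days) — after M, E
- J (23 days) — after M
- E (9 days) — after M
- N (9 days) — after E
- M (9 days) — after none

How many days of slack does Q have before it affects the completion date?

8

Critical path: M→E→N→P = 9+9+9+5 = 32, so the finish is 32 days.
Q finishes as early as 19 and must finish by 27.
Slack of Q = 26 − 18 = 8 days.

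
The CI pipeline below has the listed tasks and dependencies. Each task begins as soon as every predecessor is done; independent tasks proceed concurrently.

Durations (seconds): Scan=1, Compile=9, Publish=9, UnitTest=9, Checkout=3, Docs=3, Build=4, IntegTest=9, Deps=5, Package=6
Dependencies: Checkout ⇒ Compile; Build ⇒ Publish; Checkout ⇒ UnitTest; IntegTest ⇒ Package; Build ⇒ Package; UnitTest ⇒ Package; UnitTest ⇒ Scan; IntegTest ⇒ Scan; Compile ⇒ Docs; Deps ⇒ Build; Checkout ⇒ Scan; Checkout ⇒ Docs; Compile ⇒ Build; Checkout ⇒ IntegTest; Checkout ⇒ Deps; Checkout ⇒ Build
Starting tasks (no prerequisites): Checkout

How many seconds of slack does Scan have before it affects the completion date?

The longest chain is Checkout→Compile→Build→Publish = 3+9+4+9 = 25; overall finish 25 seconds.
The longest chain containing Scan totals 13 seconds.
Float = 25 − 13 = 12.

12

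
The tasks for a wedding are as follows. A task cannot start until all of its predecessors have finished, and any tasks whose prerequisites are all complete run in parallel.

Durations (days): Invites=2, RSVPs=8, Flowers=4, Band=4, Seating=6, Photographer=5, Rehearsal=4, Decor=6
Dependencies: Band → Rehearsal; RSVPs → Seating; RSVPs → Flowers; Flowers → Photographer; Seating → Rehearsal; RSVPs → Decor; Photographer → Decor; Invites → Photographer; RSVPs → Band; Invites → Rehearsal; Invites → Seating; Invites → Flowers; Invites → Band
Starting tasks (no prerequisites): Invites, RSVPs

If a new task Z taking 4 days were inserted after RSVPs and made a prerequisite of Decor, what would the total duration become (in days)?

Originally the plan takes 23 days.
With Z inserted, Decor now waits for max(Photographer, RSVPs, Z).
New critical path: RSVPs→Flowers→Photographer→Decor = 8+4+5+6 = 23 ⇒ 23 days.

23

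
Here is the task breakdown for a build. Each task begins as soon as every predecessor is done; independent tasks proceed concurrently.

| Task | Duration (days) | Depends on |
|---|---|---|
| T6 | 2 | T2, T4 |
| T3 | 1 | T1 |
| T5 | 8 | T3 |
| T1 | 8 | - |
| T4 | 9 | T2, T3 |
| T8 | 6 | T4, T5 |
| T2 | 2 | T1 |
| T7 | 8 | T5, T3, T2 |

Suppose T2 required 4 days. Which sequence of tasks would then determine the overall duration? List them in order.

T1, T2, T4, T8

The binding path is T1→T2→T4→T8 = 8+2+9+6 = 25; finish at 25 days.
Since T2 is critical, the +2 change carries straight to that chain (now 27 days).
No other chain overtakes it, so the finish is 27 days.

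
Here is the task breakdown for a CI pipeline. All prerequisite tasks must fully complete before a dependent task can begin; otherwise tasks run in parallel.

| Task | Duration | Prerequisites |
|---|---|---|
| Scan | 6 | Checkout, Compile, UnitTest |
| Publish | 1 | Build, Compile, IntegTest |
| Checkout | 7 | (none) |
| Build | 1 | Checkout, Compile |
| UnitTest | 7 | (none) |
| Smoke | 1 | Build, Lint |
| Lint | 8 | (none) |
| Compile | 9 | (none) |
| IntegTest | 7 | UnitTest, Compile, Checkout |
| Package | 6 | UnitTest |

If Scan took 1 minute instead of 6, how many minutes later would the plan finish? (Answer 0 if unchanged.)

0

Critical path before the change: Compile→IntegTest→Publish = 9+7+1 = 17 giving 17 minutes.
Scan is off the critical path — its longest chain is 15 minutes, giving 2 of slack.
No other chain overtakes it, so the finish is 17 minutes.
Change in finish: 17 − 17 = +0 minutes.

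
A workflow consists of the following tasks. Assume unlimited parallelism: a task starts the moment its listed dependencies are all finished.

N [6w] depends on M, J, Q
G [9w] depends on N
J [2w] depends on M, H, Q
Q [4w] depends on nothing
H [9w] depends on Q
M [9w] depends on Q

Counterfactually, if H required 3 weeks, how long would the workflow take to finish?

Baseline: Q→H→J→N→G = 4+9+2+6+9 = 30 → 30 weeks.
H lies on that path, so at 3 weeks the path becomes 24 weeks.
Now Q→M→J→N→G = 4+9+2+6+9 = 30 is longest, so the finish becomes 30 weeks.

30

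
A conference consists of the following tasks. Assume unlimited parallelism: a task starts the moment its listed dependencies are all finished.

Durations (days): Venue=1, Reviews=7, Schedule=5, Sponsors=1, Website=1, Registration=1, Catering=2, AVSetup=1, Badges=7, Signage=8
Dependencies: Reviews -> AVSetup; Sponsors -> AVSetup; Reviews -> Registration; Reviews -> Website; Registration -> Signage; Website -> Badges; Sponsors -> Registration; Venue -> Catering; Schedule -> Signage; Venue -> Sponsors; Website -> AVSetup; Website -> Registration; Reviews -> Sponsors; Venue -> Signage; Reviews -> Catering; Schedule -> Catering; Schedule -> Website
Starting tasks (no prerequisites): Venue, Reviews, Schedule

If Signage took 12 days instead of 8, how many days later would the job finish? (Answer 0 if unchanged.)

4

The binding path is Reviews→Sponsors→Registration→Signage = 7+1+1+8 = 17; finish at 17 days.
Signage lies on that path, so at 12 days the path becomes 21 days.
That remains the longest chain; total 21 days.
Change in finish: 21 − 17 = +4 days.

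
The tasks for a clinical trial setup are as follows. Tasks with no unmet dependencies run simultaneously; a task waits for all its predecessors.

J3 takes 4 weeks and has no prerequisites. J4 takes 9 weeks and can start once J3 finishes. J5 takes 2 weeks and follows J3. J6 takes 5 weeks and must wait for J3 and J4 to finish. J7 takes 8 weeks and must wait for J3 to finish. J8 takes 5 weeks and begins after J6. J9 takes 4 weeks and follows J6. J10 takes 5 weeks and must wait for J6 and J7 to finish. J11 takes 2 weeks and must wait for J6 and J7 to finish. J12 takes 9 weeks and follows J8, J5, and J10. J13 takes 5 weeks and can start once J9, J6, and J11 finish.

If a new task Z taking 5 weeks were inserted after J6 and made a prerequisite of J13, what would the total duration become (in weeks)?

Originally the project takes 32 weeks.
With Z inserted, J13 now waits for max(J9, J6, J11, Z).
New critical path: J3→J4→J6→J8→J12 = 4+9+5+5+9 = 32 ⇒ 32 weeks.

32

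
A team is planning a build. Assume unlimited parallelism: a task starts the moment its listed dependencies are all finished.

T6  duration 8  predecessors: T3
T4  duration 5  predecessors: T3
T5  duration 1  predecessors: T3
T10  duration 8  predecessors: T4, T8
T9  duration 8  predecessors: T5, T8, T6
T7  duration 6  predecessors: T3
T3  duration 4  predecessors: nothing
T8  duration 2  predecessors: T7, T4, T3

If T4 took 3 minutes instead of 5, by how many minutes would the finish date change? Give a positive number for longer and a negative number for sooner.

Actual critical path: T3→T6→T9 = 4+8+8 = 20 ⇒ 20 minutes.
The longest path through T4 is only 19 minutes, so T4 has float 1.
No other chain overtakes it, so the finish is 20 minutes.
Change in finish: 20 − 20 = +0 minutes.

0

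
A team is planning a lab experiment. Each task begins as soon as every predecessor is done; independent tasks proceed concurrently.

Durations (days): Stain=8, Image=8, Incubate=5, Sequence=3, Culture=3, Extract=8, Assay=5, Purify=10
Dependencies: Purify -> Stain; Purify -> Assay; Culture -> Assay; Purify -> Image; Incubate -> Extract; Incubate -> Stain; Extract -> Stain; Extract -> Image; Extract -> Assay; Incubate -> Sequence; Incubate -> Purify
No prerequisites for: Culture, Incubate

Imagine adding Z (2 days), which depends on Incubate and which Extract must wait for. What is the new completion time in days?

Originally the plan takes 23 days.
With Z inserted, Extract now waits for max(Incubate, Z).
New critical path: Incubate→Z→Extract→Image = 5+2+8+8 = 23 ⇒ 23 days.

23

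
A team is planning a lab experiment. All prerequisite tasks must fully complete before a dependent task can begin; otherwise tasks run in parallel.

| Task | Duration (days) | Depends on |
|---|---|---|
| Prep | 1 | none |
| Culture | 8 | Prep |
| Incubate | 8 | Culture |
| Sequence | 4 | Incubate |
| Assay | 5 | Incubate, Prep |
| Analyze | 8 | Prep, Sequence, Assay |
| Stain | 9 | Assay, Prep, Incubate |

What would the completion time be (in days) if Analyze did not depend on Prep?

Before: longest chain Prep→Culture→Incubate→Assay→Stain = 1+8+8+5+9 = 31, finish 31.
Dropping Prep→Analyze doesn't change Analyze's earliest start (22); another predecessor still binds.
The longest chain is now Prep→Culture→Incubate→Assay→Stain = 1+8+8+5+9 = 31, so the lab experiment takes 31 days.

31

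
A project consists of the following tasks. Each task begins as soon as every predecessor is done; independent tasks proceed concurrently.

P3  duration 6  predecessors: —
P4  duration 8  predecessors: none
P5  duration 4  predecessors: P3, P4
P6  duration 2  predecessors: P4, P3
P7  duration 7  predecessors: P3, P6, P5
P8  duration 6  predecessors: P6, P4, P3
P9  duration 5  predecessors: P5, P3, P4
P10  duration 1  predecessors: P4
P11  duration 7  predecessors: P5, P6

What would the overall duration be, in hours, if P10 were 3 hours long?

Critical path before the change: P4→P5→P7 = 8+4+7 = 19 giving 19 hours.
P10 is off the critical path — its longest chain is 9 hours, giving 10 of slack.
No other chain overtakes it, so the finish is 19 hours.

19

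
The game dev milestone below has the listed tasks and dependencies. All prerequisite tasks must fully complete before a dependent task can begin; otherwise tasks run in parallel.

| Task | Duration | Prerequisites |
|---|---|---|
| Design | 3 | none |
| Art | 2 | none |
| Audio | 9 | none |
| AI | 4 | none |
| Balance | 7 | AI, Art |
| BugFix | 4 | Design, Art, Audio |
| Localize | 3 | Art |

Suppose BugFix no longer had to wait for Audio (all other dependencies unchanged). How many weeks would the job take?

11

With the dependency in place, Audio→BugFix = 9+4 = 13 sets the finish at 13 weeks.
Without Audio→BugFix, BugFix's earliest start moves from 9 to 3.
New critical path: AI→Balance = 4+7 = 11 ⇒ 11 weeks.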